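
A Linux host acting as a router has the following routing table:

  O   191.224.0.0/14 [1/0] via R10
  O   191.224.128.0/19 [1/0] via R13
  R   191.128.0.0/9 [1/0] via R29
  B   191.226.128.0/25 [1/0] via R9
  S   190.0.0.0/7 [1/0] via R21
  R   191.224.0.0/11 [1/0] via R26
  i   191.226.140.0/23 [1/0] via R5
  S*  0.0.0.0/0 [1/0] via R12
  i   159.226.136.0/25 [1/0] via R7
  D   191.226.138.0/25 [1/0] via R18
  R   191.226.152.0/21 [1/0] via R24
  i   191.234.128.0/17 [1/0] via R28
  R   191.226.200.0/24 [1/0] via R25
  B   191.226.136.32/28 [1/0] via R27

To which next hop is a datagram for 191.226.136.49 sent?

R10

Routes whose prefix contains 191.226.136.49:
  0.0.0.0/0 (default, matches everything) -> R12
  190.0.0.0/7 (190.0.0.0 - 191.255.255.255) -> R21
  191.128.0.0/9 (191.128.0.0 - 191.255.255.255) -> R29
  191.224.0.0/11 (191.224.0.0 - 191.255.255.255) -> R26
  191.224.0.0/14 (191.224.0.0 - 191.227.255.255) -> R10
More-specific entries that do NOT match:
  191.226.136.32/28 (191.226.136.32 - 191.226.136.47) does not contain 191.226.136.49
  191.226.128.0/25 (191.226.128.0 - 191.226.128.127) does not contain 191.226.136.49
  159.226.136.0/25 (159.226.136.0 - 159.226.136.127) does not contain 191.226.136.49
  191.226.138.0/25 (191.226.138.0 - 191.226.138.127) does not contain 191.226.136.49
  191.226.200.0/24 (191.226.200.0 - 191.226.200.255) does not contain 191.226.136.49
  191.226.140.0/23 (191.226.140.0 - 191.226.141.255) does not contain 191.226.136.49
  191.226.152.0/21 (191.226.152.0 - 191.226.159.255) does not contain 191.226.136.49
  191.224.128.0/19 (191.224.128.0 - 191.224.159.255) does not contain 191.226.136.49
  191.234.128.0/17 (191.234.128.0 - 191.234.255.255) does not contain 191.226.136.49
Longest matching prefix is /14 -> next hop R10.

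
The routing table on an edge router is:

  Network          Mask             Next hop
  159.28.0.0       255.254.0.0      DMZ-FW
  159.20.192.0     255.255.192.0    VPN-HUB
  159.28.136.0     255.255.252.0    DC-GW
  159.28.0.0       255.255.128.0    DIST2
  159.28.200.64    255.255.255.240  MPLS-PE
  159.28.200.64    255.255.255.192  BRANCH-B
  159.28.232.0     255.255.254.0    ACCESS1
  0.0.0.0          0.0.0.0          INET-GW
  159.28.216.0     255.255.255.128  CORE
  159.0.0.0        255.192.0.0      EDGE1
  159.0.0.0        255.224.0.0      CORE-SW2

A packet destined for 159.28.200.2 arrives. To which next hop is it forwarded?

Routes whose prefix contains 159.28.200.2:
  0.0.0.0/0 (default, matches everything) -> INET-GW
  159.0.0.0/10 (159.0.0.0 - 159.63.255.255) -> EDGE1
  159.0.0.0/11 (159.0.0.0 - 159.31.255.255) -> CORE-SW2
  159.28.0.0/15 (159.28.0.0 - 159.29.255.255) -> DMZ-FW
More-specific entries that do NOT match:
  159.28.200.64/28 (159.28.200.64 - 159.28.200.79) does not contain 159.28.200.2
  159.28.200.64/26 (159.28.200.64 - 159.28.200.127) does not contain 159.28.200.2
  159.28.216.0/25 (159.28.216.0 - 159.28.216.127) does not contain 159.28.200.2
  159.28.232.0/23 (159.28.232.0 - 159.28.233.255) does not contain 159.28.200.2
  159.28.136.0/22 (159.28.136.0 - 159.28.139.255) does not contain 159.28.200.2
  159.20.192.0/18 (159.20.192.0 - 159.20.255.255) does not contain 159.28.200.2
  159.28.0.0/17 (159.28.0.0 - 159.28.127.255) does not contain 159.28.200.2
Longest matching prefix is /15 -> next hop DMZ-FW.

DMZ-FW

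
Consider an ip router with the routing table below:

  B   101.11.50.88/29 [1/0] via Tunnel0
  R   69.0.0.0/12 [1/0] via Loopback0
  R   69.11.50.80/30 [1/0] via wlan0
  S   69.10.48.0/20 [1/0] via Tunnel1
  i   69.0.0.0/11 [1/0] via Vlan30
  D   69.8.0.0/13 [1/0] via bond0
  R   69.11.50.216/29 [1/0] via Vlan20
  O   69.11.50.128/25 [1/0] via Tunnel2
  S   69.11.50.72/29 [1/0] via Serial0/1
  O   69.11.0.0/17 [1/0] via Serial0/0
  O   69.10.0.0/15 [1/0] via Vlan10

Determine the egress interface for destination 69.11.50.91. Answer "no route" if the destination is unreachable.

Routes whose prefix contains 69.11.50.91:
  69.0.0.0/11 (69.0.0.0 - 69.31.255.255) -> Vlan30
  69.0.0.0/12 (69.0.0.0 - 69.15.255.255) -> Loopback0
  69.8.0.0/13 (69.8.0.0 - 69.15.255.255) -> bond0
  69.10.0.0/15 (69.10.0.0 - 69.11.255.255) -> Vlan10
  69.11.0.0/17 (69.11.0.0 - 69.11.127.255) -> Serial0/0
More-specific entries that do NOT match:
  69.11.50.80/30 (69.11.50.80 - 69.11.50.83) does not contain 69.11.50.91
  101.11.50.88/29 (101.11.50.88 - 101.11.50.95) does not contain 69.11.50.91
  69.11.50.216/29 (69.11.50.216 - 69.11.50.223) does not contain 69.11.50.91
  69.11.50.72/29 (69.11.50.72 - 69.11.50.79) does not contain 69.11.50.91
  69.11.50.128/25 (69.11.50.128 - 69.11.50.255) does not contain 69.11.50.91
  69.10.48.0/20 (69.10.48.0 - 69.10.63.255) does not contain 69.11.50.91
Longest matching prefix is /17 -> interface Serial0/0.

Serial0/0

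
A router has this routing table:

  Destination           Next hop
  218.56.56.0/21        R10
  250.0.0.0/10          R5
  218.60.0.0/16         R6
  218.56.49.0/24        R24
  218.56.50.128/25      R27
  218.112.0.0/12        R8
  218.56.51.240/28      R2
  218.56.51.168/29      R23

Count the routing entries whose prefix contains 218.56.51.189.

No listed prefix contains 218.56.51.189.
Total matching entries: 0.

0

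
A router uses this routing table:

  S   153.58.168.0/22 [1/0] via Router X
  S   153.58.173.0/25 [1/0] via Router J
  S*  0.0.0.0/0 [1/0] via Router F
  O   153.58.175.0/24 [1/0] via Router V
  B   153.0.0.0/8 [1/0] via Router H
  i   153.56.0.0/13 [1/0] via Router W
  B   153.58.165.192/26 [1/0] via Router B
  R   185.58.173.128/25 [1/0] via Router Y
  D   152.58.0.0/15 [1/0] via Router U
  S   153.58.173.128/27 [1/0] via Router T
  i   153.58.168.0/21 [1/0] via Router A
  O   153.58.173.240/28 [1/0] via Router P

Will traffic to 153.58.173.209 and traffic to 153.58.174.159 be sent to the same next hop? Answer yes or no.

153.58.173.209: longest match 153.58.168.0/21 -> Router A
153.58.174.159: longest match 153.58.168.0/21 -> Router A

yes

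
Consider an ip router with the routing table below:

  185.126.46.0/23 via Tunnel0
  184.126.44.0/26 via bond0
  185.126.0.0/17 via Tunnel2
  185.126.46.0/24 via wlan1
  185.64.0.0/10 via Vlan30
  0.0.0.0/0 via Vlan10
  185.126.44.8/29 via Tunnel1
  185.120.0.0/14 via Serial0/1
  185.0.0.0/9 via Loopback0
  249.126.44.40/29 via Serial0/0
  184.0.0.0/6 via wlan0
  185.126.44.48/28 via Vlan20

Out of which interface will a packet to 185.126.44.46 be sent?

Tunnel2

Routes whose prefix contains 185.126.44.46:
  0.0.0.0/0 (default, matches everything) -> Vlan10
  184.0.0.0/6 (184.0.0.0 - 187.255.255.255) -> wlan0
  185.0.0.0/9 (185.0.0.0 - 185.127.255.255) -> Loopback0
  185.64.0.0/10 (185.64.0.0 - 185.127.255.255) -> Vlan30
  185.126.0.0/17 (185.126.0.0 - 185.126.127.255) -> Tunnel2
More-specific entries that do NOT match:
  185.126.44.8/29 (185.126.44.8 - 185.126.44.15) does not contain 185.126.44.46
  249.126.44.40/29 (249.126.44.40 - 249.126.44.47) does not contain 185.126.44.46
  185.126.44.48/28 (185.126.44.48 - 185.126.44.63) does not contain 185.126.44.46
  184.126.44.0/26 (184.126.44.0 - 184.126.44.63) does not contain 185.126.44.46
  185.126.46.0/24 (185.126.46.0 - 185.126.46.255) does not contain 185.126.44.46
  185.126.46.0/23 (185.126.46.0 - 185.126.47.255) does not contain 185.126.44.46
Longest matching prefix is /17 -> interface Tunnel2.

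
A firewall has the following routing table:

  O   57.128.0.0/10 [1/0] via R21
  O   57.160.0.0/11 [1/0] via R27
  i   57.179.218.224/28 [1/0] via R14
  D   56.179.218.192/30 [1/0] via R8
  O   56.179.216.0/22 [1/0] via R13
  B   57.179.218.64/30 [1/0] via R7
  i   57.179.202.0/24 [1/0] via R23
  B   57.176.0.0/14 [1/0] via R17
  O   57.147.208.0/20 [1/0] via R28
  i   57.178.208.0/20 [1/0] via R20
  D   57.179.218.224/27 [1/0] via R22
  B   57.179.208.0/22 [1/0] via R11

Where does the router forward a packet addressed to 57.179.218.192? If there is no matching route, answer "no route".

Routes whose prefix contains 57.179.218.192:
  57.128.0.0/10 (57.128.0.0 - 57.191.255.255) -> R21
  57.160.0.0/11 (57.160.0.0 - 57.191.255.255) -> R27
  57.176.0.0/14 (57.176.0.0 - 57.179.255.255) -> R17
More-specific entries that do NOT match:
  56.179.218.192/30 (56.179.218.192 - 56.179.218.195) does not contain 57.179.218.192
  57.179.218.64/30 (57.179.218.64 - 57.179.218.67) does not contain 57.179.218.192
  57.179.218.224/28 (57.179.218.224 - 57.179.218.239) does not contain 57.179.218.192
  57.179.218.224/27 (57.179.218.224 - 57.179.218.255) does not contain 57.179.218.192
  57.179.202.0/24 (57.179.202.0 - 57.179.202.255) does not contain 57.179.218.192
  56.179.216.0/22 (56.179.216.0 - 56.179.219.255) does not contain 57.179.218.192
  57.179.208.0/22 (57.179.208.0 - 57.179.211.255) does not contain 57.179.218.192
  57.147.208.0/20 (57.147.208.0 - 57.147.223.255) does not contain 57.179.218.192
  57.178.208.0/20 (57.178.208.0 - 57.178.223.255) does not contain 57.179.218.192
Longest matching prefix is /14 -> next hop R17.

R17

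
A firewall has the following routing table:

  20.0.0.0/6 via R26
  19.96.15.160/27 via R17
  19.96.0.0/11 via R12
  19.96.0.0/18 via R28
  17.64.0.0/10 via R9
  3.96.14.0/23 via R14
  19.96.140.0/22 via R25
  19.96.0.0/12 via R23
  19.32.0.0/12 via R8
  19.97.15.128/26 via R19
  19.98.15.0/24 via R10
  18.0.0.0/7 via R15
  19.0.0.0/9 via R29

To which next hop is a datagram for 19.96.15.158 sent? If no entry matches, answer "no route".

Routes whose prefix contains 19.96.15.158:
  18.0.0.0/7 (18.0.0.0 - 19.255.255.255) -> R15
  19.0.0.0/9 (19.0.0.0 - 19.127.255.255) -> R29
  19.96.0.0/11 (19.96.0.0 - 19.127.255.255) -> R12
  19.96.0.0/12 (19.96.0.0 - 19.111.255.255) -> R23
  19.96.0.0/18 (19.96.0.0 - 19.96.63.255) -> R28
More-specific entries that do NOT match:
  19.96.15.160/27 (19.96.15.160 - 19.96.15.191) does not contain 19.96.15.158
  19.97.15.128/26 (19.97.15.128 - 19.97.15.191) does not contain 19.96.15.158
  19.98.15.0/24 (19.98.15.0 - 19.98.15.255) does not contain 19.96.15.158
  3.96.14.0/23 (3.96.14.0 - 3.96.15.255) does not contain 19.96.15.158
  19.96.140.0/22 (19.96.140.0 - 19.96.143.255) does not contain 19.96.15.158
Longest matching prefix is /18 -> next hop R28.

R28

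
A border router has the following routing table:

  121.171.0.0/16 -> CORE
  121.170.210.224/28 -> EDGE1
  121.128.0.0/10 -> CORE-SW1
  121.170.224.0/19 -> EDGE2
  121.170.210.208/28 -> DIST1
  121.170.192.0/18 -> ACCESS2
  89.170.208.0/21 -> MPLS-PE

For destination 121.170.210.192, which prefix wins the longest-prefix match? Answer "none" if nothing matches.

Entries matching 121.170.210.192:
  121.128.0.0/10 (121.128.0.0 - 121.191.255.255)
  121.170.192.0/18 (121.170.192.0 - 121.170.255.255)
Most specific is 121.170.192.0/18.

121.170.192.0/18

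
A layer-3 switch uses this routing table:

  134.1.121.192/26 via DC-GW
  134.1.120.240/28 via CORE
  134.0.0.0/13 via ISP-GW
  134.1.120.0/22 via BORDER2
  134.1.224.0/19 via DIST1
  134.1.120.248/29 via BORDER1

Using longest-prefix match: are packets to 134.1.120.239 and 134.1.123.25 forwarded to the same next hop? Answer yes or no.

134.1.120.239: longest match 134.1.120.0/22 -> BORDER2
134.1.123.25: longest match 134.1.120.0/22 -> BORDER2

yes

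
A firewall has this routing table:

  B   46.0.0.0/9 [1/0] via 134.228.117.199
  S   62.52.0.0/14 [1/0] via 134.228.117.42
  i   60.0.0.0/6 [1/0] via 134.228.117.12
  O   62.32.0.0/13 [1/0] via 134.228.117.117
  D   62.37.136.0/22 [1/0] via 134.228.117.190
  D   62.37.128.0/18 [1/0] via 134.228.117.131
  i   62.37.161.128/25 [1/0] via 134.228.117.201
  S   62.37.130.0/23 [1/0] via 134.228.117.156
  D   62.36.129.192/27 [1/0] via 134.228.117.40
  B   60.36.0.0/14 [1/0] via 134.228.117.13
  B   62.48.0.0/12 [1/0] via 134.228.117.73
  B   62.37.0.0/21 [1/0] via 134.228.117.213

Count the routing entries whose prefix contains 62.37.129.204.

3

Prefixes containing 62.37.129.204:
  60.0.0.0/6 (60.0.0.0 - 63.255.255.255)
  62.32.0.0/13 (62.32.0.0 - 62.39.255.255)
  62.37.128.0/18 (62.37.128.0 - 62.37.191.255)
Total matching entries: 3.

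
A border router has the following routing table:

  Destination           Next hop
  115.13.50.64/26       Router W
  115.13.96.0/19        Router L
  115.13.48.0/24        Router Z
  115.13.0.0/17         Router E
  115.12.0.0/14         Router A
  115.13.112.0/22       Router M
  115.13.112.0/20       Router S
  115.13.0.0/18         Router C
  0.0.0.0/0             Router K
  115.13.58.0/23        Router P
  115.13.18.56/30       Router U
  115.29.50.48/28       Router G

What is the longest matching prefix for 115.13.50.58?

115.13.0.0/18

Entries matching 115.13.50.58:
  0.0.0.0/0 (default, matches everything)
  115.12.0.0/14 (115.12.0.0 - 115.15.255.255)
  115.13.0.0/17 (115.13.0.0 - 115.13.127.255)
  115.13.0.0/18 (115.13.0.0 - 115.13.63.255)
Most specific is 115.13.0.0/18.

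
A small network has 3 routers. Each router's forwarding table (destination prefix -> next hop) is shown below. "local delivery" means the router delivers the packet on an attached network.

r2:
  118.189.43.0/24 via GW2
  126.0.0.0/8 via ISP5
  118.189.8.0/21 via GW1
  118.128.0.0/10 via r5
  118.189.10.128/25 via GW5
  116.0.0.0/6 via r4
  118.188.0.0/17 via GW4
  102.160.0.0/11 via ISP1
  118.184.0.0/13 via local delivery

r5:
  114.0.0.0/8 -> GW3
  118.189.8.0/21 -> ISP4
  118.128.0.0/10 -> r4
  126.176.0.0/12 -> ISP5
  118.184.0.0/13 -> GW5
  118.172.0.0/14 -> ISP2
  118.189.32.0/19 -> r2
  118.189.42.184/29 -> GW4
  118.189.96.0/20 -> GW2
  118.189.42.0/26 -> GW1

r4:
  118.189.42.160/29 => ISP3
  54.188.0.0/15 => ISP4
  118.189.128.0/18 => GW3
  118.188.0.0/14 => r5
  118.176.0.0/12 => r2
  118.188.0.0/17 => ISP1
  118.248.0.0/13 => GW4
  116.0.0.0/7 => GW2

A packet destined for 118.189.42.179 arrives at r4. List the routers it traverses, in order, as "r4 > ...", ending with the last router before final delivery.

At r4: longest match for 118.189.42.179 is 118.188.0.0/14 -> r5
At r5: longest match for 118.189.42.179 is 118.189.32.0/19 -> r2
At r2: longest match for 118.189.42.179 is 118.184.0.0/13 -> local delivery

r4 > r5 > r2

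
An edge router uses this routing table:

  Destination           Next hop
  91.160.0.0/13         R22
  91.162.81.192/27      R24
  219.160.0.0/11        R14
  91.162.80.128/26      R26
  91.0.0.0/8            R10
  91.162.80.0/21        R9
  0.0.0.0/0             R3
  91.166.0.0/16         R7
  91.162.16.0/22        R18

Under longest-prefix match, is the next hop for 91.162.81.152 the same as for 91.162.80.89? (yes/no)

yes

91.162.81.152: longest match 91.162.80.0/21 -> R9
91.162.80.89: longest match 91.162.80.0/21 -> R9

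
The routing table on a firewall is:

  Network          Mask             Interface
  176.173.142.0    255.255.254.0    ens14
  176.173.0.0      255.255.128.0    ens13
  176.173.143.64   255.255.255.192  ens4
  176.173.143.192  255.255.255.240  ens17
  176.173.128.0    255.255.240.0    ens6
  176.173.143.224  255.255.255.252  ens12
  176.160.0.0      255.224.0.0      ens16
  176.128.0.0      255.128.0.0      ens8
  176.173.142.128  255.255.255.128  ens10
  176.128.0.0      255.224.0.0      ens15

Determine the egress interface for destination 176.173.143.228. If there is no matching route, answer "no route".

ens14

Routes whose prefix contains 176.173.143.228:
  176.128.0.0/9 (176.128.0.0 - 176.255.255.255) -> ens8
  176.160.0.0/11 (176.160.0.0 - 176.191.255.255) -> ens16
  176.173.128.0/20 (176.173.128.0 - 176.173.143.255) -> ens6
  176.173.142.0/23 (176.173.142.0 - 176.173.143.255) -> ens14
More-specific entries that do NOT match:
  176.173.143.224/30 (176.173.143.224 - 176.173.143.227) does not contain 176.173.143.228
  176.173.143.192/28 (176.173.143.192 - 176.173.143.207) does not contain 176.173.143.228
  176.173.143.64/26 (176.173.143.64 - 176.173.143.127) does not contain 176.173.143.228
  176.173.142.128/25 (176.173.142.128 - 176.173.142.255) does not contain 176.173.143.228
Longest matching prefix is /23 -> interface ens14.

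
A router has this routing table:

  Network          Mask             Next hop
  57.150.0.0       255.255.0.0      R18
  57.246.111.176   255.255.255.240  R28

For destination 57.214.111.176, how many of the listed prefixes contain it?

0

No listed prefix contains 57.214.111.176.
Total matching entries: 0.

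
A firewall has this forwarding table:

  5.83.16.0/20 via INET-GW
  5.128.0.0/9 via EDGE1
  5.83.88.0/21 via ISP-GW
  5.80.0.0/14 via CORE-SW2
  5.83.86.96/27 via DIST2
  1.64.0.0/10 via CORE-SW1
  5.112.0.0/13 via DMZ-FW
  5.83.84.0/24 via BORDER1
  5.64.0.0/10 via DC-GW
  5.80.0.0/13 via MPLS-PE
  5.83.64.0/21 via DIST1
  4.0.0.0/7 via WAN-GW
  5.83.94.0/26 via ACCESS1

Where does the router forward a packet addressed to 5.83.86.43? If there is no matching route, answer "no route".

Routes whose prefix contains 5.83.86.43:
  4.0.0.0/7 (4.0.0.0 - 5.255.255.255) -> WAN-GW
  5.64.0.0/10 (5.64.0.0 - 5.127.255.255) -> DC-GW
  5.80.0.0/13 (5.80.0.0 - 5.87.255.255) -> MPLS-PE
  5.80.0.0/14 (5.80.0.0 - 5.83.255.255) -> CORE-SW2
More-specific entries that do NOT match:
  5.83.86.96/27 (5.83.86.96 - 5.83.86.127) does not contain 5.83.86.43
  5.83.94.0/26 (5.83.94.0 - 5.83.94.63) does not contain 5.83.86.43
  5.83.84.0/24 (5.83.84.0 - 5.83.84.255) does not contain 5.83.86.43
  5.83.88.0/21 (5.83.88.0 - 5.83.95.255) does not contain 5.83.86.43
  5.83.64.0/21 (5.83.64.0 - 5.83.71.255) does not contain 5.83.86.43
  5.83.16.0/20 (5.83.16.0 - 5.83.31.255) does not contain 5.83.86.43
Longest matching prefix is /14 -> next hop CORE-SW2.

CORE-SW2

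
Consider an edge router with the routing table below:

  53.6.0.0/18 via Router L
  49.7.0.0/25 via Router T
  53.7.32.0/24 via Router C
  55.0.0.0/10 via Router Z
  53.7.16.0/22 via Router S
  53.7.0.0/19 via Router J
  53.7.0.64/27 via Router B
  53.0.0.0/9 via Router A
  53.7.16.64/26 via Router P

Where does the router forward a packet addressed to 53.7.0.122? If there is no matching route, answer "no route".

Routes whose prefix contains 53.7.0.122:
  53.0.0.0/9 (53.0.0.0 - 53.127.255.255) -> Router A
  53.7.0.0/19 (53.7.0.0 - 53.7.31.255) -> Router J
More-specific entries that do NOT match:
  53.7.0.64/27 (53.7.0.64 - 53.7.0.95) does not contain 53.7.0.122
  53.7.16.64/26 (53.7.16.64 - 53.7.16.127) does not contain 53.7.0.122
  49.7.0.0/25 (49.7.0.0 - 49.7.0.127) does not contain 53.7.0.122
  53.7.32.0/24 (53.7.32.0 - 53.7.32.255) does not contain 53.7.0.122
  53.7.16.0/22 (53.7.16.0 - 53.7.19.255) does not contain 53.7.0.122
Longest matching prefix is /19 -> next hop Router J.

Router J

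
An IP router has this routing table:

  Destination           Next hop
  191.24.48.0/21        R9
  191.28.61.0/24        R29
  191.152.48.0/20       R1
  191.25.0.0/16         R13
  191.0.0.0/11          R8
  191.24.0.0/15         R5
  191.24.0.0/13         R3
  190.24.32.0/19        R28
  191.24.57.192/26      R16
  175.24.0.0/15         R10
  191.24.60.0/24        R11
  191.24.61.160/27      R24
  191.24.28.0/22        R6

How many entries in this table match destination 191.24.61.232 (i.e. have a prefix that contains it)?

Prefixes containing 191.24.61.232:
  191.0.0.0/11 (191.0.0.0 - 191.31.255.255)
  191.24.0.0/13 (191.24.0.0 - 191.31.255.255)
  191.24.0.0/15 (191.24.0.0 - 191.25.255.255)
Total matching entries: 3.

3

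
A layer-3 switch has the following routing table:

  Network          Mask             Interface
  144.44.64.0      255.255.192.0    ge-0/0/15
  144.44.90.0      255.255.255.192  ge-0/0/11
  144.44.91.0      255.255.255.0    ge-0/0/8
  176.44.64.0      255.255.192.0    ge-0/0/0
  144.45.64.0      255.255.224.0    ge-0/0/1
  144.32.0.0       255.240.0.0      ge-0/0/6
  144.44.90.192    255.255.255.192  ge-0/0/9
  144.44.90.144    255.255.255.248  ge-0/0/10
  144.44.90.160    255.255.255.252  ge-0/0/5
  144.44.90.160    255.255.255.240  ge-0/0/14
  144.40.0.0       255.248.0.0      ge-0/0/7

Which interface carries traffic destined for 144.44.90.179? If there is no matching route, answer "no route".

ge-0/0/15

Routes whose prefix contains 144.44.90.179:
  144.32.0.0/12 (144.32.0.0 - 144.47.255.255) -> ge-0/0/6
  144.40.0.0/13 (144.40.0.0 - 144.47.255.255) -> ge-0/0/7
  144.44.64.0/18 (144.44.64.0 - 144.44.127.255) -> ge-0/0/15
More-specific entries that do NOT match:
  144.44.90.160/30 (144.44.90.160 - 144.44.90.163) does not contain 144.44.90.179
  144.44.90.144/29 (144.44.90.144 - 144.44.90.151) does not contain 144.44.90.179
  144.44.90.160/28 (144.44.90.160 - 144.44.90.175) does not contain 144.44.90.179
  144.44.90.0/26 (144.44.90.0 - 144.44.90.63) does not contain 144.44.90.179
  144.44.90.192/26 (144.44.90.192 - 144.44.90.255) does not contain 144.44.90.179
  144.44.91.0/24 (144.44.91.0 - 144.44.91.255) does not contain 144.44.90.179
  144.45.64.0/19 (144.45.64.0 - 144.45.95.255) does not contain 144.44.90.179
Longest matching prefix is /18 -> interface ge-0/0/15.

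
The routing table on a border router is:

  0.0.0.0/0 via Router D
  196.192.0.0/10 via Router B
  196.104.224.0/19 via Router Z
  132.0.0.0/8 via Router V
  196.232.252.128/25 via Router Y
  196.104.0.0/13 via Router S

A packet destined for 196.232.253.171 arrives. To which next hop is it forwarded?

Routes whose prefix contains 196.232.253.171:
  0.0.0.0/0 (default, matches everything) -> Router D
  196.192.0.0/10 (196.192.0.0 - 196.255.255.255) -> Router B
More-specific entries that do NOT match:
  196.232.252.128/25 (196.232.252.128 - 196.232.252.255) does not contain 196.232.253.171
  196.104.224.0/19 (196.104.224.0 - 196.104.255.255) does not contain 196.232.253.171
  196.104.0.0/13 (196.104.0.0 - 196.111.255.255) does not contain 196.232.253.171
Longest matching prefix is /10 -> next hop Router B.

Router B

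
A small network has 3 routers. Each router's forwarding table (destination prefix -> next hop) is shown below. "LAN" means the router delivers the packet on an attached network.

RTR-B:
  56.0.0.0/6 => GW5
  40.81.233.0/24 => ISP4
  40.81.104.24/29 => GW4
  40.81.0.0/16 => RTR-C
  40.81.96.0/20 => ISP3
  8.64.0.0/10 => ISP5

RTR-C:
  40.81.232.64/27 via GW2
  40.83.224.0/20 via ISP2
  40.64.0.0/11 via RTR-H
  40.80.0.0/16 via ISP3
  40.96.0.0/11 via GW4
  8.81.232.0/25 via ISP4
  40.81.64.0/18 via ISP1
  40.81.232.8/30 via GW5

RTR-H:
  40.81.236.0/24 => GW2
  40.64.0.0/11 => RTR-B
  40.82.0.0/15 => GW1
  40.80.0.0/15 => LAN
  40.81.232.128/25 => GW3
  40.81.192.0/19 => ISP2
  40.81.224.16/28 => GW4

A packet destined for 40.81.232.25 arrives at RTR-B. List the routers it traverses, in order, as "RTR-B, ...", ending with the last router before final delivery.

At RTR-B: longest match for 40.81.232.25 is 40.81.0.0/16 -> RTR-C
At RTR-C: longest match for 40.81.232.25 is 40.64.0.0/11 -> RTR-H
At RTR-H: longest match for 40.81.232.25 is 40.80.0.0/15 -> LAN

RTR-B, RTR-C, RTR-H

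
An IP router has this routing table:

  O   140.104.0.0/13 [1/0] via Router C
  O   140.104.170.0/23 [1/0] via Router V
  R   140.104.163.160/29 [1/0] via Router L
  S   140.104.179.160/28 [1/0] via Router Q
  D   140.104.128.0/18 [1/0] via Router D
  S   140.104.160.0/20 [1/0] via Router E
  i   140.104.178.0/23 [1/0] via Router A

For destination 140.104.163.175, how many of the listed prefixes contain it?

Prefixes containing 140.104.163.175:
  140.104.0.0/13 (140.104.0.0 - 140.111.255.255)
  140.104.128.0/18 (140.104.128.0 - 140.104.191.255)
  140.104.160.0/20 (140.104.160.0 - 140.104.175.255)
Total matching entries: 3.

3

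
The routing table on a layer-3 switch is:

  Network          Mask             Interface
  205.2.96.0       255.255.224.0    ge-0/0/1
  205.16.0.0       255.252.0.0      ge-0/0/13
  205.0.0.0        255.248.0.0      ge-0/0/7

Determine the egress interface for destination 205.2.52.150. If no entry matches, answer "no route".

ge-0/0/7

Routes whose prefix contains 205.2.52.150:
  205.0.0.0/13 (205.0.0.0 - 205.7.255.255) -> ge-0/0/7
More-specific entries that do NOT match:
  205.2.96.0/19 (205.2.96.0 - 205.2.127.255) does not contain 205.2.52.150
  205.16.0.0/14 (205.16.0.0 - 205.19.255.255) does not contain 205.2.52.150
Longest matching prefix is /13 -> interface ge-0/0/7.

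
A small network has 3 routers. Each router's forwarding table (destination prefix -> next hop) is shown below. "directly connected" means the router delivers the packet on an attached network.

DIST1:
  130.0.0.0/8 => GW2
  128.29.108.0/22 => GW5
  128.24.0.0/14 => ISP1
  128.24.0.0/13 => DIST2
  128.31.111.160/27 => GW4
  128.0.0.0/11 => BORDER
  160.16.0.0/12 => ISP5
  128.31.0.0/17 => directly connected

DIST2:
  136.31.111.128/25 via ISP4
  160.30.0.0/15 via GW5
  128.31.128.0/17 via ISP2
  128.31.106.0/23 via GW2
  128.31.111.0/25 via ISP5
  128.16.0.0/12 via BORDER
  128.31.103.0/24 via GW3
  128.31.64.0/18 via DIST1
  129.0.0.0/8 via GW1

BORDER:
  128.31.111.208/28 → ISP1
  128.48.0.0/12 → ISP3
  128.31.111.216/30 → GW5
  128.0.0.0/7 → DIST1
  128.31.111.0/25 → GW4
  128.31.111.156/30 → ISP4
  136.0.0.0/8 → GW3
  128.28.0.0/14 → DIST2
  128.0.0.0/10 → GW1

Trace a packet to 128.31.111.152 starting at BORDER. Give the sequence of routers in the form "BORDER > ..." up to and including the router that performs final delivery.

BORDER > DIST2 > DIST1

At BORDER: longest match for 128.31.111.152 is 128.28.0.0/14 -> DIST2
At DIST2: longest match for 128.31.111.152 is 128.31.64.0/18 -> DIST1
At DIST1: longest match for 128.31.111.152 is 128.31.0.0/17 -> directly connected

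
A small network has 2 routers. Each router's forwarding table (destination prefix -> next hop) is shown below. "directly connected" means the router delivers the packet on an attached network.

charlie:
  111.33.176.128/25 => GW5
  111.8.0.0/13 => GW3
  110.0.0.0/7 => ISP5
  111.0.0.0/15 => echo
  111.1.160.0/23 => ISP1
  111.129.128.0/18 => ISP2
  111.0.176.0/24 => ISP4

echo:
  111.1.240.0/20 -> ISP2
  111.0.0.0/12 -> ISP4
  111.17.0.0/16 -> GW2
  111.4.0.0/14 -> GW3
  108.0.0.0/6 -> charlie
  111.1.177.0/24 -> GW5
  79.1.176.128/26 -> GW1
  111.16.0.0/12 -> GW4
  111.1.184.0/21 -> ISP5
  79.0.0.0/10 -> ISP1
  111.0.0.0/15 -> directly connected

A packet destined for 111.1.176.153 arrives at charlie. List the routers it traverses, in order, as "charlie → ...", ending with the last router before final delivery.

At charlie: longest match for 111.1.176.153 is 111.0.0.0/15 -> echo
At echo: longest match for 111.1.176.153 is 111.0.0.0/15 -> directly connected

charlie → echo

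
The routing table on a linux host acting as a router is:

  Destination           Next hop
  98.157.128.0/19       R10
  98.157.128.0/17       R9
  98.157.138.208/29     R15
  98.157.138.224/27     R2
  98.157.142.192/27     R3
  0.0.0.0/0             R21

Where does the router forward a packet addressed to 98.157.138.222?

R10

Routes whose prefix contains 98.157.138.222:
  0.0.0.0/0 (default, matches everything) -> R21
  98.157.128.0/17 (98.157.128.0 - 98.157.255.255) -> R9
  98.157.128.0/19 (98.157.128.0 - 98.157.159.255) -> R10
More-specific entries that do NOT match:
  98.157.138.208/29 (98.157.138.208 - 98.157.138.215) does not contain 98.157.138.222
  98.157.138.224/27 (98.157.138.224 - 98.157.138.255) does not contain 98.157.138.222
  98.157.142.192/27 (98.157.142.192 - 98.157.142.223) does not contain 98.157.138.222
Longest matching prefix is /19 -> next hop R10.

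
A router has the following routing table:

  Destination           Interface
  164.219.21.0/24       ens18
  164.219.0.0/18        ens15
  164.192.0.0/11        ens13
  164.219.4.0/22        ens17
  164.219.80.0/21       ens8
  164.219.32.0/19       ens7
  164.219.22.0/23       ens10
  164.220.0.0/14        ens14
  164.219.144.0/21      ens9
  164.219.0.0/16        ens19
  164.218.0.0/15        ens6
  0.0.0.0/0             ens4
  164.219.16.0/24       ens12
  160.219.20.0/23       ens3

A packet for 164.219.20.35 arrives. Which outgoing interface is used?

ens15

Routes whose prefix contains 164.219.20.35:
  0.0.0.0/0 (default, matches everything) -> ens4
  164.192.0.0/11 (164.192.0.0 - 164.223.255.255) -> ens13
  164.218.0.0/15 (164.218.0.0 - 164.219.255.255) -> ens6
  164.219.0.0/16 (164.219.0.0 - 164.219.255.255) -> ens19
  164.219.0.0/18 (164.219.0.0 - 164.219.63.255) -> ens15
More-specific entries that do NOT match:
  164.219.21.0/24 (164.219.21.0 - 164.219.21.255) does not contain 164.219.20.35
  164.219.16.0/24 (164.219.16.0 - 164.219.16.255) does not contain 164.219.20.35
  164.219.22.0/23 (164.219.22.0 - 164.219.23.255) does not contain 164.219.20.35
  160.219.20.0/23 (160.219.20.0 - 160.219.21.255) does not contain 164.219.20.35
  164.219.4.0/22 (164.219.4.0 - 164.219.7.255) does not contain 164.219.20.35
  164.219.80.0/21 (164.219.80.0 - 164.219.87.255) does not contain 164.219.20.35
  164.219.144.0/21 (164.219.144.0 - 164.219.151.255) does not contain 164.219.20.35
  164.219.32.0/19 (164.219.32.0 - 164.219.63.255) does not contain 164.219.20.35
Longest matching prefix is /18 -> interface ens15.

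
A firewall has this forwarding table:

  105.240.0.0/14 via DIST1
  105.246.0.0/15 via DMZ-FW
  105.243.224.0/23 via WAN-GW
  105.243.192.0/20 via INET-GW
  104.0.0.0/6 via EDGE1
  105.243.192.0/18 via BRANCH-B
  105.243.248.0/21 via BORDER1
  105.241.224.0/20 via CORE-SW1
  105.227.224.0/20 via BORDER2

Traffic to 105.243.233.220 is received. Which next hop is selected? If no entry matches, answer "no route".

BRANCH-B

Routes whose prefix contains 105.243.233.220:
  104.0.0.0/6 (104.0.0.0 - 107.255.255.255) -> EDGE1
  105.240.0.0/14 (105.240.0.0 - 105.243.255.255) -> DIST1
  105.243.192.0/18 (105.243.192.0 - 105.243.255.255) -> BRANCH-B
More-specific entries that do NOT match:
  105.243.224.0/23 (105.243.224.0 - 105.243.225.255) does not contain 105.243.233.220
  105.243.248.0/21 (105.243.248.0 - 105.243.255.255) does not contain 105.243.233.220
  105.243.192.0/20 (105.243.192.0 - 105.243.207.255) does not contain 105.243.233.220
  105.241.224.0/20 (105.241.224.0 - 105.241.239.255) does not contain 105.243.233.220
  105.227.224.0/20 (105.227.224.0 - 105.227.239.255) does not contain 105.243.233.220
Longest matching prefix is /18 -> next hop BRANCH-B.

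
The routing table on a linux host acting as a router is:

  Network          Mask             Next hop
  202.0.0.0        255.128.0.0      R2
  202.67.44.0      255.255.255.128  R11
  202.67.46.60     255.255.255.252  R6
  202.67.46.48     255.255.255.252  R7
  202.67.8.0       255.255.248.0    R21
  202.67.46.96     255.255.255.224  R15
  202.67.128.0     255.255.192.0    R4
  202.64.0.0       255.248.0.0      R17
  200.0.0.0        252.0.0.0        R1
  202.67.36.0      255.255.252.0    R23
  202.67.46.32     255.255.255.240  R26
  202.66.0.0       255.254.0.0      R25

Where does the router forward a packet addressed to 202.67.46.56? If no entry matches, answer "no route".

R25

Routes whose prefix contains 202.67.46.56:
  200.0.0.0/6 (200.0.0.0 - 203.255.255.255) -> R1
  202.0.0.0/9 (202.0.0.0 - 202.127.255.255) -> R2
  202.64.0.0/13 (202.64.0.0 - 202.71.255.255) -> R17
  202.66.0.0/15 (202.66.0.0 - 202.67.255.255) -> R25
More-specific entries that do NOT match:
  202.67.46.60/30 (202.67.46.60 - 202.67.46.63) does not contain 202.67.46.56
  202.67.46.48/30 (202.67.46.48 - 202.67.46.51) does not contain 202.67.46.56
  202.67.46.32/28 (202.67.46.32 - 202.67.46.47) does not contain 202.67.46.56
  202.67.46.96/27 (202.67.46.96 - 202.67.46.127) does not contain 202.67.46.56
  202.67.44.0/25 (202.67.44.0 - 202.67.44.127) does not contain 202.67.46.56
  202.67.36.0/22 (202.67.36.0 - 202.67.39.255) does not contain 202.67.46.56
  202.67.8.0/21 (202.67.8.0 - 202.67.15.255) does not contain 202.67.46.56
  202.67.128.0/18 (202.67.128.0 - 202.67.191.255) does not contain 202.67.46.56
Longest matching prefix is /15 -> next hop R25.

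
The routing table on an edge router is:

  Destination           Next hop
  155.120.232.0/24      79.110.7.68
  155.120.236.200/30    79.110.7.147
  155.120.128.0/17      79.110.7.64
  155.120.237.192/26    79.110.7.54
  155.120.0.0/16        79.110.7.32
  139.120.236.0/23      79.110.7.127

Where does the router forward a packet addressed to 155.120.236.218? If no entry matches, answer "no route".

Routes whose prefix contains 155.120.236.218:
  155.120.0.0/16 (155.120.0.0 - 155.120.255.255) -> 79.110.7.32
  155.120.128.0/17 (155.120.128.0 - 155.120.255.255) -> 79.110.7.64
More-specific entries that do NOT match:
  155.120.236.200/30 (155.120.236.200 - 155.120.236.203) does not contain 155.120.236.218
  155.120.237.192/26 (155.120.237.192 - 155.120.237.255) does not contain 155.120.236.218
  155.120.232.0/24 (155.120.232.0 - 155.120.232.255) does not contain 155.120.236.218
  139.120.236.0/23 (139.120.236.0 - 139.120.237.255) does not contain 155.120.236.218
Longest matching prefix is /17 -> next hop 79.110.7.64.

79.110.7.64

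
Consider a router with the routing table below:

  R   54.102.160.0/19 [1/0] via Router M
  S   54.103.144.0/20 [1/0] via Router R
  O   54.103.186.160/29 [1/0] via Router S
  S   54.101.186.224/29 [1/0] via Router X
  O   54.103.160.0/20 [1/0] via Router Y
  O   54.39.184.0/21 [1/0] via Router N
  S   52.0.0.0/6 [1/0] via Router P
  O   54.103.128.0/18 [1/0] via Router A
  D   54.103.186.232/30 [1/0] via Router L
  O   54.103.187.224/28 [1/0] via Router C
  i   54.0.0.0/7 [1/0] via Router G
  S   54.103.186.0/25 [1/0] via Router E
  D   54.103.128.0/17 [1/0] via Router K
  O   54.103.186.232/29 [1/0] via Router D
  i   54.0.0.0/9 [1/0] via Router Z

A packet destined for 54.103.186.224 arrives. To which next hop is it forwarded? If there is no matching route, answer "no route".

Router A

Routes whose prefix contains 54.103.186.224:
  52.0.0.0/6 (52.0.0.0 - 55.255.255.255) -> Router P
  54.0.0.0/7 (54.0.0.0 - 55.255.255.255) -> Router G
  54.0.0.0/9 (54.0.0.0 - 54.127.255.255) -> Router Z
  54.103.128.0/17 (54.103.128.0 - 54.103.255.255) -> Router K
  54.103.128.0/18 (54.103.128.0 - 54.103.191.255) -> Router A
More-specific entries that do NOT match:
  54.103.186.232/30 (54.103.186.232 - 54.103.186.235) does not contain 54.103.186.224
  54.103.186.160/29 (54.103.186.160 - 54.103.186.167) does not contain 54.103.186.224
  54.101.186.224/29 (54.101.186.224 - 54.101.186.231) does not contain 54.103.186.224
  54.103.186.232/29 (54.103.186.232 - 54.103.186.239) does not contain 54.103.186.224
  54.103.187.224/28 (54.103.187.224 - 54.103.187.239) does not contain 54.103.186.224
  54.103.186.0/25 (54.103.186.0 - 54.103.186.127) does not contain 54.103.186.224
  54.39.184.0/21 (54.39.184.0 - 54.39.191.255) does not contain 54.103.186.224
  54.103.144.0/20 (54.103.144.0 - 54.103.159.255) does not contain 54.103.186.224
  54.103.160.0/20 (54.103.160.0 - 54.103.175.255) does not contain 54.103.186.224
  54.102.160.0/19 (54.102.160.0 - 54.102.191.255) does not contain 54.103.186.224
Longest matching prefix is /18 -> next hop Router A.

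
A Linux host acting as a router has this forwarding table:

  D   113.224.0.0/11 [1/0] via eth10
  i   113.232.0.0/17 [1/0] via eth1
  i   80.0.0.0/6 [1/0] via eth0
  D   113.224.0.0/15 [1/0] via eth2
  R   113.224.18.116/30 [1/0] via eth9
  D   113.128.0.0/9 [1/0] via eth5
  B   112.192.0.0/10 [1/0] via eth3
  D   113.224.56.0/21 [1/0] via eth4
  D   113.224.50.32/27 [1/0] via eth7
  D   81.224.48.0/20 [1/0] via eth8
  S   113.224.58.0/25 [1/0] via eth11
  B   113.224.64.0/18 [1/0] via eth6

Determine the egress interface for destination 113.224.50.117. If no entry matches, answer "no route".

Routes whose prefix contains 113.224.50.117:
  113.128.0.0/9 (113.128.0.0 - 113.255.255.255) -> eth5
  113.224.0.0/11 (113.224.0.0 - 113.255.255.255) -> eth10
  113.224.0.0/15 (113.224.0.0 - 113.225.255.255) -> eth2
More-specific entries that do NOT match:
  113.224.18.116/30 (113.224.18.116 - 113.224.18.119) does not contain 113.224.50.117
  113.224.50.32/27 (113.224.50.32 - 113.224.50.63) does not contain 113.224.50.117
  113.224.58.0/25 (113.224.58.0 - 113.224.58.127) does not contain 113.224.50.117
  113.224.56.0/21 (113.224.56.0 - 113.224.63.255) does not contain 113.224.50.117
  81.224.48.0/20 (81.224.48.0 - 81.224.63.255) does not contain 113.224.50.117
  113.224.64.0/18 (113.224.64.0 - 113.224.127.255) does not contain 113.224.50.117
  113.232.0.0/17 (113.232.0.0 - 113.232.127.255) does not contain 113.224.50.117
Longest matching prefix is /15 -> interface eth2.

eth2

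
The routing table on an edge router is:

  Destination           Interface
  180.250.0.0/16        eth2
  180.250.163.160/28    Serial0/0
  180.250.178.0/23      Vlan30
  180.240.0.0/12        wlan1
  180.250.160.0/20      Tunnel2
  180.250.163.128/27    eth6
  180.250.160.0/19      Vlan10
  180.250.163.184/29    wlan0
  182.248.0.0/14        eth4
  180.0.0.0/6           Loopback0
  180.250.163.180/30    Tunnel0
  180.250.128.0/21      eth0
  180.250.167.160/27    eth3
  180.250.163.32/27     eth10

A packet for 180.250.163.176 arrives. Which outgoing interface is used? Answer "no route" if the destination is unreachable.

Tunnel2

Routes whose prefix contains 180.250.163.176:
  180.0.0.0/6 (180.0.0.0 - 183.255.255.255) -> Loopback0
  180.240.0.0/12 (180.240.0.0 - 180.255.255.255) -> wlan1
  180.250.0.0/16 (180.250.0.0 - 180.250.255.255) -> eth2
  180.250.160.0/19 (180.250.160.0 - 180.250.191.255) -> Vlan10
  180.250.160.0/20 (180.250.160.0 - 180.250.175.255) -> Tunnel2
More-specific entries that do NOT match:
  180.250.163.180/30 (180.250.163.180 - 180.250.163.183) does not contain 180.250.163.176
  180.250.163.184/29 (180.250.163.184 - 180.250.163.191) does not contain 180.250.163.176
  180.250.163.160/28 (180.250.163.160 - 180.250.163.175) does not contain 180.250.163.176
  180.250.163.128/27 (180.250.163.128 - 180.250.163.159) does not contain 180.250.163.176
  180.250.167.160/27 (180.250.167.160 - 180.250.167.191) does not contain 180.250.163.176
  180.250.163.32/27 (180.250.163.32 - 180.250.163.63) does not contain 180.250.163.176
  180.250.178.0/23 (180.250.178.0 - 180.250.179.255) does not contain 180.250.163.176
  180.250.128.0/21 (180.250.128.0 - 180.250.135.255) does not contain 180.250.163.176
Longest matching prefix is /20 -> interface Tunnel2.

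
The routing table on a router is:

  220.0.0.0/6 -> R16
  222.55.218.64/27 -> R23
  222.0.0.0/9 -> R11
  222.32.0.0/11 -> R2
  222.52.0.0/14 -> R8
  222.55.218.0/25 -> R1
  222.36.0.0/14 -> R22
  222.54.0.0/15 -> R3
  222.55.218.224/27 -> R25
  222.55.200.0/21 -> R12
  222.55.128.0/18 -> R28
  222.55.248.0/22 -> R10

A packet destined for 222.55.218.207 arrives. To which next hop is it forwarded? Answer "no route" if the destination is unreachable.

Routes whose prefix contains 222.55.218.207:
  220.0.0.0/6 (220.0.0.0 - 223.255.255.255) -> R16
  222.0.0.0/9 (222.0.0.0 - 222.127.255.255) -> R11
  222.32.0.0/11 (222.32.0.0 - 222.63.255.255) -> R2
  222.52.0.0/14 (222.52.0.0 - 222.55.255.255) -> R8
  222.54.0.0/15 (222.54.0.0 - 222.55.255.255) -> R3
More-specific entries that do NOT match:
  222.55.218.64/27 (222.55.218.64 - 222.55.218.95) does not contain 222.55.218.207
  222.55.218.224/27 (222.55.218.224 - 222.55.218.255) does not contain 222.55.218.207
  222.55.218.0/25 (222.55.218.0 - 222.55.218.127) does not contain 222.55.218.207
  222.55.248.0/22 (222.55.248.0 - 222.55.251.255) does not contain 222.55.218.207
  222.55.200.0/21 (222.55.200.0 - 222.55.207.255) does not contain 222.55.218.207
  222.55.128.0/18 (222.55.128.0 - 222.55.191.255) does not contain 222.55.218.207
Longest matching prefix is /15 -> next hop R3.

R3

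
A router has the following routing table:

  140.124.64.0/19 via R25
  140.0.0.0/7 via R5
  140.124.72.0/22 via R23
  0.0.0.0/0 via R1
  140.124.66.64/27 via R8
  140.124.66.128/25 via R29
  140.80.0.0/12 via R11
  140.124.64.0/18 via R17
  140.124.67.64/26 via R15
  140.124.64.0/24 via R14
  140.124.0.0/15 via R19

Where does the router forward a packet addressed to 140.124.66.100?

R25

Routes whose prefix contains 140.124.66.100:
  0.0.0.0/0 (default, matches everything) -> R1
  140.0.0.0/7 (140.0.0.0 - 141.255.255.255) -> R5
  140.124.0.0/15 (140.124.0.0 - 140.125.255.255) -> R19
  140.124.64.0/18 (140.124.64.0 - 140.124.127.255) -> R17
  140.124.64.0/19 (140.124.64.0 - 140.124.95.255) -> R25
More-specific entries that do NOT match:
  140.124.66.64/27 (140.124.66.64 - 140.124.66.95) does not contain 140.124.66.100
  140.124.67.64/26 (140.124.67.64 - 140.124.67.127) does not contain 140.124.66.100
  140.124.66.128/25 (140.124.66.128 - 140.124.66.255) does not contain 140.124.66.100
  140.124.64.0/24 (140.124.64.0 - 140.124.64.255) does not contain 140.124.66.100
  140.124.72.0/22 (140.124.72.0 - 140.124.75.255) does not contain 140.124.66.100
Longest matching prefix is /19 -> next hop R25.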